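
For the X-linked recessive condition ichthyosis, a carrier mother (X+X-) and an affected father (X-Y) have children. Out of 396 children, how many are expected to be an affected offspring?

Cross: X+X- × X-Y
Offspring: 1 X+X-, 1 X+Y, 1 X-X-, 1 X-Y
Probability of an affected offspring: 2/4 = 1/2
Expected count = 1/2 × 396 = 198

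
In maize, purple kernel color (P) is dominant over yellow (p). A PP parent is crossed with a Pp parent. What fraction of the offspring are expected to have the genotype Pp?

Punnett square for PP × Pp:
Offspring genotypes: 2 PP, 2 Pp
Total offspring: 4
Count with target: 2
Probability: 2/4 = 1/2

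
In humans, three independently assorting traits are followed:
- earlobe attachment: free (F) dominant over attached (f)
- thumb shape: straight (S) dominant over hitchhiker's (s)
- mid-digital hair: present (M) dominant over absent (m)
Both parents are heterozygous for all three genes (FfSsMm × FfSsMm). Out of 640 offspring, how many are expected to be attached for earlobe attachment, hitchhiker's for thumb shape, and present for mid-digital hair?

Trihybrid cross: FfSsMm × FfSsMm
Each trait segregates independently with a 3:1 phenotypic ratio, so each gene contributes 3/4 (dominant) or 1/4 (recessive).
Target: attached (earlobe attachment), hitchhiker's (thumb shape), present (mid-digital hair)
Probability = product of independent per-trait probabilities
= 1/4 × 1/4 × 3/4 = 3/64
Expected count = 3/64 × 640 = 30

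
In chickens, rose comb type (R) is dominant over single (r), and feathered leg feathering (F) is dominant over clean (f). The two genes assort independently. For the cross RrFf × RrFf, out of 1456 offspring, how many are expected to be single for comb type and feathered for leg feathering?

Dihybrid cross RrFf × RrFf — consider each gene separately:
comb type: Rr × Rr → 1 RR, 2 Rr, 1 rr → 3 R_ : 1 rr (out of 4)
leg feathering: Ff × Ff → 1 FF, 2 Ff, 1 ff → 3 F_ : 1 ff (out of 4)
Looking for: single (rr) and feathered (F_)
P(single) = 1/4, P(feathered) = 3/4
P(both) = 1/4 × 3/4 = 3/16
Expected count = 3/16 × 1456 = 273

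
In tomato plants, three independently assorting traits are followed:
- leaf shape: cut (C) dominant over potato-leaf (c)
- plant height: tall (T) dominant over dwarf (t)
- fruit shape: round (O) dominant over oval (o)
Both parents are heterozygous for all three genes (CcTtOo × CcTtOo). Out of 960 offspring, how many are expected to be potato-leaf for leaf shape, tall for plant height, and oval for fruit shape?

Trihybrid cross: CcTtOo × CcTtOo
Each trait segregates independently with a 3:1 phenotypic ratio, so each gene contributes 3/4 (dominant) or 1/4 (recessive).
Target: potato-leaf (leaf shape), tall (plant height), oval (fruit shape)
Probability = product of independent per-trait probabilities
= 1/4 × 3/4 × 1/4 = 3/64
Expected count = 3/64 × 960 = 45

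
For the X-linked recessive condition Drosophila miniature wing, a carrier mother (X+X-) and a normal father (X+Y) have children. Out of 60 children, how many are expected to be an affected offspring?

Cross: X+X- × X+Y
Offspring: 1 X+X+, 1 X+Y, 1 X+X-, 1 X-Y
Probability of an affected offspring: 1/4
Expected count = 1/4 × 60 = 15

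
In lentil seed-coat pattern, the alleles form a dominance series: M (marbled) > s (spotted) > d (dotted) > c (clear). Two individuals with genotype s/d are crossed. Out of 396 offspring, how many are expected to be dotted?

Cross: s/d × s/d
Allele dominance: M > s > d > c
Offspring genotypes: 1 s/s, 2 s/d, 1 d/d
Phenotype counts: 3 spotted, 1 dotted
dotted: 1 out of 4 → fraction 1/4
Expected count = 1/4 × 396 = 99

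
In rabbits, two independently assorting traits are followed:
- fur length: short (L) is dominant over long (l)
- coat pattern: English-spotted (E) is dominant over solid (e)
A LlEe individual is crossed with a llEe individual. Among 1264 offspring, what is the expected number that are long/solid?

Dihybrid cross LlEe × llEe — consider each gene separately:
fur length: Ll × ll → 2 Ll, 2 ll → 2 L_ : 2 ll (out of 4)
coat pattern: Ee × Ee → 1 EE, 2 Ee, 1 ee → 3 E_ : 1 ee (out of 4)
Combine (counts out of 4 × 4 = 16): short/English-spotted (L_E_) = 2×3 = 6; short/solid (L_ee) = 2×1 = 2; long/English-spotted (llE_) = 2×3 = 6; long/solid (llee) = 2×1 = 2
Phenotype counts (out of 16): 6 short/English-spotted, 2 short/solid, 6 long/English-spotted, 2 long/solid
long/solid: 2 out of 16 → fraction 1/8
Expected count = 1/8 × 1264 = 158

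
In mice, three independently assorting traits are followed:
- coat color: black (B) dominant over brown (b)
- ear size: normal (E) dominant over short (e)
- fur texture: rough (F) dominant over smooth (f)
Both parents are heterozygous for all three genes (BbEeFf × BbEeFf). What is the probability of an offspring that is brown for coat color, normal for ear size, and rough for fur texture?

Trihybrid cross: BbEeFf × BbEeFf
Each trait segregates independently with a 3:1 phenotypic ratio, so each gene contributes 3/4 (dominant) or 1/4 (recessive).
Target: brown (coat color), normal (ear size), rough (fur texture)
Probability = product of independent per-trait probabilities
= 1/4 × 3/4 × 3/4 = 9/64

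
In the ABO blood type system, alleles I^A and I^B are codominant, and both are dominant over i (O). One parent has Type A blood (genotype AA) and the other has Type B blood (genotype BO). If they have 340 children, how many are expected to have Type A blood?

Cross: AA × BO
Possible offspring genotypes: 2 AB, 2 AO
Blood type counts: 2 Type AB, 2 Type A
Probability of Type A: 2/4 = 1/2
Expected count = 1/2 × 340 = 170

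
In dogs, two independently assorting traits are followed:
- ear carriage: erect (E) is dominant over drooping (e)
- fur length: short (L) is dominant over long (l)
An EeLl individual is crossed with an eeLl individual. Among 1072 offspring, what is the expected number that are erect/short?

Dihybrid cross EeLl × eeLl — consider each gene separately:
ear carriage: Ee × ee → 2 Ee, 2 ee → 2 E_ : 2 ee (out of 4)
fur length: Ll × Ll → 1 LL, 2 Ll, 1 ll → 3 L_ : 1 ll (out of 4)
Combine (counts out of 4 × 4 = 16): erect/short (E_L_) = 2×3 = 6; erect/long (E_ll) = 2×1 = 2; drooping/short (eeL_) = 2×3 = 6; drooping/long (eell) = 2×1 = 2
Phenotype counts (out of 16): 6 erect/short, 2 erect/long, 6 drooping/short, 2 drooping/long
erect/short: 6 out of 16 → fraction 3/8
Expected count = 3/8 × 1072 = 402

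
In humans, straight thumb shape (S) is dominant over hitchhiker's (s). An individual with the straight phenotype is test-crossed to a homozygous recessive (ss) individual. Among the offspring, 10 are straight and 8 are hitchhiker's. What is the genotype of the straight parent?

Test cross: ? × ss
Offspring: 10 straight, 8 hitchhiker's — approximately 1:1.
A 1:1 ratio in a test cross indicates the unknown parent is heterozygous (Ss).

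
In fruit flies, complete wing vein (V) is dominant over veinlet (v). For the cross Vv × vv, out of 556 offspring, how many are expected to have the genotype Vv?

Punnett square for Vv × vv:
Offspring genotypes: 2 Vv, 2 vv
Total offspring: 4
Count with target: 2
Probability: 2/4 = 1/2
Expected count = 1/2 × 556 = 278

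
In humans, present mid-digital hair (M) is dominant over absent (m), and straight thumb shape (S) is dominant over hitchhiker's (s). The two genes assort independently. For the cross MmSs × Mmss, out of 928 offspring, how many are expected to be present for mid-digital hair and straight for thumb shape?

Dihybrid cross MmSs × Mmss — consider each gene separately:
mid-digital hair: Mm × Mm → 1 MM, 2 Mm, 1 mm → 3 M_ : 1 mm (out of 4)
thumb shape: Ss × ss → 2 Ss, 2 ss → 2 S_ : 2 ss (out of 4)
Looking for: present (M_) and straight (S_)
P(present) = 3/4, P(straight) = 2/4
P(both) = 3/4 × 2/4 = 6/16 = 3/8
Expected count = 3/8 × 928 = 348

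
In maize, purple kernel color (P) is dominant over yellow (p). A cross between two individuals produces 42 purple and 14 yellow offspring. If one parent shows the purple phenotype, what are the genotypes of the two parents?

Observed offspring: 42 purple, 14 yellow
The observed ratio simplifies to 3:1. Yellow (pp) offspring appear, so each parent must contribute one p allele. The parent stated to show purple carries P, so it is Pp. The other parent is then either Pp or pp: Pp × pp would give a 1:1 split, whereas Pp × Pp gives 3:1 — matching the data. So both parents are heterozygous (Pp × Pp).
Parent genotypes: Pp × Pp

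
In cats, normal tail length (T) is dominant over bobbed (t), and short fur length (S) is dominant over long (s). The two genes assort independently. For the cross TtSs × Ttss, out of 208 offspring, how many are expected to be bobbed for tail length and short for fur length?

Dihybrid cross TtSs × Ttss — consider each gene separately:
tail length: Tt × Tt → 1 TT, 2 Tt, 1 tt → 3 T_ : 1 tt (out of 4)
fur length: Ss × ss → 2 Ss, 2 ss → 2 S_ : 2 ss (out of 4)
Looking for: bobbed (tt) and short (S_)
P(bobbed) = 1/4, P(short) = 2/4
P(both) = 1/4 × 2/4 = 2/16 = 1/8
Expected count = 1/8 × 208 = 26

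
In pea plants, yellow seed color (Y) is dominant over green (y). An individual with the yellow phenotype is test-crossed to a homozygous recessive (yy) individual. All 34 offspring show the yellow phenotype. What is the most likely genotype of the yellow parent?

Test cross: ? × yy
All offspring are yellow.
If the unknown parent were heterozygous (Yy), about half of 34 offspring would be green; none are. The unknown parent is most likely homozygous dominant (YY).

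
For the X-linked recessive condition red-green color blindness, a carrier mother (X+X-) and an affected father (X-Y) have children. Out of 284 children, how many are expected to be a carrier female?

Cross: X+X- × X-Y
Offspring: 1 X+X-, 1 X+Y, 1 X-X-, 1 X-Y
Probability of a carrier female: 1/4
Expected count = 1/4 × 284 = 71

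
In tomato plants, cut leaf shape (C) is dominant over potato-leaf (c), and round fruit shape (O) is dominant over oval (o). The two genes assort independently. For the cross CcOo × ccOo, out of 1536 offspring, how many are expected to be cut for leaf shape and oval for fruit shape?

Dihybrid cross CcOo × ccOo — consider each gene separately:
leaf shape: Cc × cc → 2 Cc, 2 cc → 2 C_ : 2 cc (out of 4)
fruit shape: Oo × Oo → 1 OO, 2 Oo, 1 oo → 3 O_ : 1 oo (out of 4)
Looking for: cut (C_) and oval (oo)
P(cut) = 2/4, P(oval) = 1/4
P(both) = 2/4 × 1/4 = 2/16 = 1/8
Expected count = 1/8 × 1536 = 192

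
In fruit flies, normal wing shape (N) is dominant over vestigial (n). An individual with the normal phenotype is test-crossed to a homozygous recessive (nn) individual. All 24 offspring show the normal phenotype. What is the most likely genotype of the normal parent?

Test cross: ? × nn
All offspring are normal.
If the unknown parent were heterozygous (Nn), about half of 24 offspring would be vestigial; none are. The unknown parent is most likely homozygous dominant (NN).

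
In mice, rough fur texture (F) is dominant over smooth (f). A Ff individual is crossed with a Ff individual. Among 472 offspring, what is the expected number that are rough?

Punnett square for Ff × Ff:
Offspring genotypes: 1 FF, 2 Ff, 1 ff
rough: 3, smooth: 1
rough: 3 out of 4 → fraction 3/4
Expected count = 3/4 × 472 = 354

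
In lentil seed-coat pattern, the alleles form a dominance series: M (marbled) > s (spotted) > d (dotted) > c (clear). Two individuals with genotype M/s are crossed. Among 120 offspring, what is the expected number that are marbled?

Cross: M/s × M/s
Allele dominance: M > s > d > c
Offspring genotypes: 1 M/M, 2 M/s, 1 s/s
Phenotype counts: 3 marbled, 1 spotted
marbled: 3 out of 4 → fraction 3/4
Expected count = 3/4 × 120 = 90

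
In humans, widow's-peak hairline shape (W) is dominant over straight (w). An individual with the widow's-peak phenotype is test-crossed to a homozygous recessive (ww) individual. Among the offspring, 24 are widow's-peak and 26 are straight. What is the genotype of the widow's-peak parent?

Test cross: ? × ww
Offspring: 24 widow's-peak, 26 straight — approximately 1:1.
A 1:1 ratio in a test cross indicates the unknown parent is heterozygous (Ww).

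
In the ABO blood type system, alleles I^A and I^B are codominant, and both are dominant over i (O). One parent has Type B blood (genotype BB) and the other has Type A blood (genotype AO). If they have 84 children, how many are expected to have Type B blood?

Cross: BB × AO
Possible offspring genotypes: 2 AB, 2 BO
Blood type counts: 2 Type AB, 2 Type B
Probability of Type B: 2/4 = 1/2
Expected count = 1/2 × 84 = 42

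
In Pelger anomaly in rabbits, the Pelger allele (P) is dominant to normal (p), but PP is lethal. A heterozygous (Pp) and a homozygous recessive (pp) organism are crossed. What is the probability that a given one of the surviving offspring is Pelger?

Cross: Pp × pp
Punnett square offspring (before lethality): 2 Pp, 2 pp
No PP offspring are produced in this cross.
Pelger: 2 out of 4
Probability: 2/4 = 1/2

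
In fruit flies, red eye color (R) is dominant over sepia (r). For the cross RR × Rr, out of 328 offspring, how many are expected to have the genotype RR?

Punnett square for RR × Rr:
Offspring genotypes: 2 RR, 2 Rr
Total offspring: 4
Count with target: 2
Probability: 2/4 = 1/2
Expected count = 1/2 × 328 = 164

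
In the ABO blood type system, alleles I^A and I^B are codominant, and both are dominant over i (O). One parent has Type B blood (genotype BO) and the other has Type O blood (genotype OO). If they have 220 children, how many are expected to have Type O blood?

Cross: BO × OO
Possible offspring genotypes: 2 BO, 2 OO
Blood type counts: 2 Type B, 2 Type O
Probability of Type O: 2/4 = 1/2
Expected count = 1/2 × 220 = 110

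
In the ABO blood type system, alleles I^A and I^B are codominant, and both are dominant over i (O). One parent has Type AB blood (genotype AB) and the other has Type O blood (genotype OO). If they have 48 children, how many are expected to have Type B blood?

Cross: AB × OO
Possible offspring genotypes: 2 AO, 2 BO
Blood type counts: 2 Type A, 2 Type B
Probability of Type B: 2/4 = 1/2
Expected count = 1/2 × 48 = 24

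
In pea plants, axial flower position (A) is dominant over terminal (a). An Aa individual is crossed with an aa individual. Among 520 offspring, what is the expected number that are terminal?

Punnett square for Aa × aa:
Offspring genotypes: 2 Aa, 2 aa
axial: 2, terminal: 2
terminal: 2 out of 4 → fraction 1/2
Expected count = 1/2 × 520 = 260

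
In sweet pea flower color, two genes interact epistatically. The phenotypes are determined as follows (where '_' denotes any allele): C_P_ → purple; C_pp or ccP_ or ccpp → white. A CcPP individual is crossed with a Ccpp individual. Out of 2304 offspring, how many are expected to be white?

Cross: CcPP × Ccpp — consider each gene separately:
C gene: Cc × Cc → 1 CC, 2 Cc, 1 cc → 3 C_ : 1 cc (out of 4)
P gene: PP × pp → 4 Pp → 4 P_ (out of 4)
Genotype classes (out of 4 × 4 = 16): C_P_ = 3×4 = 12; ccP_ = 1×4 = 4
Apply the phenotype rules: C_P_ (12) → purple; ccP_ (4) → white
Phenotype counts (out of 16): 12 purple, 4 white
white: 4 out of 16 → fraction 1/4
Expected count = 1/4 × 2304 = 576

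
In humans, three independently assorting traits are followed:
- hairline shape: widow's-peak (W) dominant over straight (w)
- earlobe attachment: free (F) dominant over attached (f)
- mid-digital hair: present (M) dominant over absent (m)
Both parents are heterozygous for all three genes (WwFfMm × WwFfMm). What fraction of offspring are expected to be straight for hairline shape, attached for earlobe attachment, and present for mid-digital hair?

Trihybrid cross: WwFfMm × WwFfMm
Each trait segregates independently with a 3:1 phenotypic ratio, so each gene contributes 3/4 (dominant) or 1/4 (recessive).
Target: straight (hairline shape), attached (earlobe attachment), present (mid-digital hair)
Probability = product of independent per-trait probabilities
= 1/4 × 1/4 × 3/4 = 3/64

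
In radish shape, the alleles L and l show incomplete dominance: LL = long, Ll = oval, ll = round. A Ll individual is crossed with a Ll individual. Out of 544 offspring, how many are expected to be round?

Punnett square for Ll × Ll:
Offspring genotypes: 1 LL, 2 Ll, 1 ll
Phenotype counts: 1 long, 2 oval, 1 round
round: 1 out of 4 → fraction 1/4
Expected count = 1/4 × 544 = 136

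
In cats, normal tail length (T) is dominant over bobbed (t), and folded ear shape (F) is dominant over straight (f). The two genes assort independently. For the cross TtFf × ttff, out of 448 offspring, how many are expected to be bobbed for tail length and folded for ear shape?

Dihybrid cross TtFf × ttff — consider each gene separately:
tail length: Tt × tt → 2 Tt, 2 tt → 2 T_ : 2 tt (out of 4)
ear shape: Ff × ff → 2 Ff, 2 ff → 2 F_ : 2 ff (out of 4)
Looking for: bobbed (tt) and folded (F_)
P(bobbed) = 2/4, P(folded) = 2/4
P(both) = 2/4 × 2/4 = 4/16 = 1/4
Expected count = 1/4 × 448 = 112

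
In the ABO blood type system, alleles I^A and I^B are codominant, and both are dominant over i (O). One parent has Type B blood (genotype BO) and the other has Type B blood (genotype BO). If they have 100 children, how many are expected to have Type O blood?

Cross: BO × BO
Possible offspring genotypes: 1 BB, 2 BO, 1 OO
Blood type counts: 3 Type B, 1 Type O
Probability of Type O: 1/4
Expected count = 1/4 × 100 = 25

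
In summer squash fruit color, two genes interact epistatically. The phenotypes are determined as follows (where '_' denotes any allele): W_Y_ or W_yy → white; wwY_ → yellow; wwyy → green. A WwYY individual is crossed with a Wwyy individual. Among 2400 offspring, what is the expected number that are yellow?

Cross: WwYY × Wwyy — consider each gene separately:
W gene: Ww × Ww → 1 WW, 2 Ww, 1 ww → 3 W_ : 1 ww (out of 4)
Y gene: YY × yy → 4 Yy → 4 Y_ (out of 4)
Genotype classes (out of 4 × 4 = 16): W_Y_ = 3×4 = 12; wwY_ = 1×4 = 4
Apply the phenotype rules: W_Y_ (12) → white; wwY_ (4) → yellow
Phenotype counts (out of 16): 12 white, 4 yellow
yellow: 4 out of 16 → fraction 1/4
Expected count = 1/4 × 2400 = 600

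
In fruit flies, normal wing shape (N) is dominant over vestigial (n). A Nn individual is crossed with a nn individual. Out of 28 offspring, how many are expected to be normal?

Punnett square for Nn × nn:
Offspring genotypes: 2 Nn, 2 nn
normal: 2, vestigial: 2
normal: 2 out of 4 → fraction 1/2
Expected count = 1/2 × 28 = 14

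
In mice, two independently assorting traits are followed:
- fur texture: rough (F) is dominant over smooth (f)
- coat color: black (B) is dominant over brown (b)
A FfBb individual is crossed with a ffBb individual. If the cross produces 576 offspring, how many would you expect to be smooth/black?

Dihybrid cross FfBb × ffBb — consider each gene separately:
fur texture: Ff × ff → 2 Ff, 2 ff → 2 F_ : 2 ff (out of 4)
coat color: Bb × Bb → 1 BB, 2 Bb, 1 bb → 3 B_ : 1 bb (out of 4)
Combine (counts out of 4 × 4 = 16): rough/black (F_B_) = 2×3 = 6; rough/brown (F_bb) = 2×1 = 2; smooth/black (ffB_) = 2×3 = 6; smooth/brown (ffbb) = 2×1 = 2
Phenotype counts (out of 16): 6 rough/black, 2 rough/brown, 6 smooth/black, 2 smooth/brown
smooth/black: 6 out of 16 → fraction 3/8
Expected count = 3/8 × 576 = 216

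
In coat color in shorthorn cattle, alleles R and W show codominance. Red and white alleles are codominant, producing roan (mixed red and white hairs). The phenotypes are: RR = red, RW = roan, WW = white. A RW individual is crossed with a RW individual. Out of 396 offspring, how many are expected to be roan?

Punnett square for RW × RW:
Offspring genotypes: 1 RR, 2 RW, 1 WW
Phenotype counts: 1 red, 2 roan, 1 white
roan: 2 out of 4 → fraction 1/2
Expected count = 1/2 × 396 = 198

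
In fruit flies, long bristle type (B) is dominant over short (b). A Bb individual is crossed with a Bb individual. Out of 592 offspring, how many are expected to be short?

Punnett square for Bb × Bb:
Offspring genotypes: 1 BB, 2 Bb, 1 bb
long: 3, short: 1
short: 1 out of 4 → fraction 1/4
Expected count = 1/4 × 592 = 148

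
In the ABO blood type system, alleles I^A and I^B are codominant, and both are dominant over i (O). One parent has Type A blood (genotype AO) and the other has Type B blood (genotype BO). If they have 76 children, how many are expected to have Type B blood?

Cross: AO × BO
Possible offspring genotypes: 1 AB, 1 AO, 1 BO, 1 OO
Blood type counts: 1 Type AB, 1 Type A, 1 Type B, 1 Type O
Probability of Type B: 1/4
Expected count = 1/4 × 76 = 19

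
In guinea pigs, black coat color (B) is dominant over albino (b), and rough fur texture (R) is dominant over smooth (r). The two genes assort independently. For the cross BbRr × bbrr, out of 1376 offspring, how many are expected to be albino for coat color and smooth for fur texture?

Dihybrid cross BbRr × bbrr — consider each gene separately:
coat color: Bb × bb → 2 Bb, 2 bb → 2 B_ : 2 bb (out of 4)
fur texture: Rr × rr → 2 Rr, 2 rr → 2 R_ : 2 rr (out of 4)
Looking for: albino (bb) and smooth (rr)
P(albino) = 2/4, P(smooth) = 2/4
P(both) = 2/4 × 2/4 = 4/16 = 1/4
Expected count = 1/4 × 1376 = 344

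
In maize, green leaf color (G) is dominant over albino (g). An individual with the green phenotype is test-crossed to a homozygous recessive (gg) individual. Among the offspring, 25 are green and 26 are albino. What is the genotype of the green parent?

Test cross: ? × gg
Offspring: 25 green, 26 albino — approximately 1:1.
A 1:1 ratio in a test cross indicates the unknown parent is heterozygous (Gg).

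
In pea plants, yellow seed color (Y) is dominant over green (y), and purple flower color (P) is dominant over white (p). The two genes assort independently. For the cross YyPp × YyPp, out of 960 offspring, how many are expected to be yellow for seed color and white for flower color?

Dihybrid cross YyPp × YyPp — consider each gene separately:
seed color: Yy × Yy → 1 YY, 2 Yy, 1 yy → 3 Y_ : 1 yy (out of 4)
flower color: Pp × Pp → 1 PP, 2 Pp, 1 pp → 3 P_ : 1 pp (out of 4)
Looking for: yellow (Y_) and white (pp)
P(yellow) = 3/4, P(white) = 1/4
P(both) = 3/4 × 1/4 = 3/16
Expected count = 3/16 × 960 = 180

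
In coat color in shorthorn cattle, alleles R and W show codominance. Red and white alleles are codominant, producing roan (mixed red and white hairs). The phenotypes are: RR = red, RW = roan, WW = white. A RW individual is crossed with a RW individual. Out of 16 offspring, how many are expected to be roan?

Punnett square for RW × RW:
Offspring genotypes: 1 RR, 2 RW, 1 WW
Phenotype counts: 1 red, 2 roan, 1 white
roan: 2 out of 4 → fraction 1/2
Expected count = 1/2 × 16 = 8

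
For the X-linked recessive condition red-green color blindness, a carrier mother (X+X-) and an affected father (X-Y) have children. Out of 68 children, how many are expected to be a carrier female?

Cross: X+X- × X-Y
Offspring: 1 X+X-, 1 X+Y, 1 X-X-, 1 X-Y
Probability of a carrier female: 1/4
Expected count = 1/4 × 68 = 17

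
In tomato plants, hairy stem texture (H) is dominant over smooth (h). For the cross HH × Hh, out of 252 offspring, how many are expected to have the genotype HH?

Punnett square for HH × Hh:
Offspring genotypes: 2 HH, 2 Hh
Total offspring: 4
Count with target: 2
Probability: 2/4 = 1/2
Expected count = 1/2 × 252 = 126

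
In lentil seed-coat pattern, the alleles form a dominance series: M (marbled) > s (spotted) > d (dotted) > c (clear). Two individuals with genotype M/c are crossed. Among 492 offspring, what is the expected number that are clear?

Cross: M/c × M/c
Allele dominance: M > s > d > c
Offspring genotypes: 1 M/M, 2 M/c, 1 c/c
Phenotype counts: 3 marbled, 1 clear
clear: 1 out of 4 → fraction 1/4
Expected count = 1/4 × 492 = 123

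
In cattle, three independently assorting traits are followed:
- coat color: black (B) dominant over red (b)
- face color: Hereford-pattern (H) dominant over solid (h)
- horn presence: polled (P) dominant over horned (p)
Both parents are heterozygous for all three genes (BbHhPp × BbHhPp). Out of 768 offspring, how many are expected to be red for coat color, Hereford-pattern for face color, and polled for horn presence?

Trihybrid cross: BbHhPp × BbHhPp
Each trait segregates independently with a 3:1 phenotypic ratio, so each gene contributes 3/4 (dominant) or 1/4 (recessive).
Target: red (coat color), Hereford-pattern (face color), polled (horn presence)
Probability = product of independent per-trait probabilities
= 1/4 × 3/4 × 3/4 = 9/64
Expected count = 9/64 × 768 = 108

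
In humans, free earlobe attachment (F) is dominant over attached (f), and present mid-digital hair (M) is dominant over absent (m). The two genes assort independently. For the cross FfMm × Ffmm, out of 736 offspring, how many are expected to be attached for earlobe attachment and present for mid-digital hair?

Dihybrid cross FfMm × Ffmm — consider each gene separately:
earlobe attachment: Ff × Ff → 1 FF, 2 Ff, 1 ff → 3 F_ : 1 ff (out of 4)
mid-digital hair: Mm × mm → 2 Mm, 2 mm → 2 M_ : 2 mm (out of 4)
Looking for: attached (ff) and present (M_)
P(attached) = 1/4, P(present) = 2/4
P(both) = 1/4 × 2/4 = 2/16 = 1/8
Expected count = 1/8 × 736 = 92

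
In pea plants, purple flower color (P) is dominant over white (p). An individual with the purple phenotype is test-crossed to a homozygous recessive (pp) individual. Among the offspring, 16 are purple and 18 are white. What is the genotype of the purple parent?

Test cross: ? × pp
Offspring: 16 purple, 18 white — approximately 1:1.
A 1:1 ratio in a test cross indicates the unknown parent is heterozygous (Pp).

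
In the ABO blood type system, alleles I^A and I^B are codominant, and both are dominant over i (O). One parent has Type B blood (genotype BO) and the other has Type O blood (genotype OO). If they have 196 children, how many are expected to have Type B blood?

Cross: BO × OO
Possible offspring genotypes: 2 BO, 2 OO
Blood type counts: 2 Type B, 2 Type O
Probability of Type B: 2/4 = 1/2
Expected count = 1/2 × 196 = 98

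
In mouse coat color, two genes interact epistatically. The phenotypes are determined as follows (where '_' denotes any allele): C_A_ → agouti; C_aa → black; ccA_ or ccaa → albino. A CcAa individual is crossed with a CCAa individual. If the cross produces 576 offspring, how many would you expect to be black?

Cross: CcAa × CCAa — consider each gene separately:
C gene: Cc × CC → 2 CC, 2 Cc → 4 C_ (out of 4)
A gene: Aa × Aa → 1 AA, 2 Aa, 1 aa → 3 A_ : 1 aa (out of 4)
Genotype classes (out of 4 × 4 = 16): C_A_ = 4×3 = 12; C_aa = 4×1 = 4
Apply the phenotype rules: C_A_ (12) → agouti; C_aa (4) → black
Phenotype counts (out of 16): 12 agouti, 4 black
black: 4 out of 16 → fraction 1/4
Expected count = 1/4 × 576 = 144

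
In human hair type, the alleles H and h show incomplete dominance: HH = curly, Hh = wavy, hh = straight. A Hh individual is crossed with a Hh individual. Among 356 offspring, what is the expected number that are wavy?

Punnett square for Hh × Hh:
Offspring genotypes: 1 HH, 2 Hh, 1 hh
Phenotype counts: 1 curly, 2 wavy, 1 straight
wavy: 2 out of 4 → fraction 1/2
Expected count = 1/2 × 356 = 178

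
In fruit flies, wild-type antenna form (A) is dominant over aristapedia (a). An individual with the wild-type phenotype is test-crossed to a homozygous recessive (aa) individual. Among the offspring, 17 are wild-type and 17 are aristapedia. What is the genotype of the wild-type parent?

Test cross: ? × aa
Offspring: 17 wild-type, 17 aristapedia — approximately 1:1.
A 1:1 ratio in a test cross indicates the unknown parent is heterozygous (Aa).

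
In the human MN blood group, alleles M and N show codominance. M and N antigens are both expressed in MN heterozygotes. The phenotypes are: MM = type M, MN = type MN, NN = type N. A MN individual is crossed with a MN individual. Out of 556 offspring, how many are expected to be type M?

Punnett square for MN × MN:
Offspring genotypes: 1 MM, 2 MN, 1 NN
Phenotype counts: 1 type M, 2 type MN, 1 type N
type M: 1 out of 4 → fraction 1/4
Expected count = 1/4 × 556 = 139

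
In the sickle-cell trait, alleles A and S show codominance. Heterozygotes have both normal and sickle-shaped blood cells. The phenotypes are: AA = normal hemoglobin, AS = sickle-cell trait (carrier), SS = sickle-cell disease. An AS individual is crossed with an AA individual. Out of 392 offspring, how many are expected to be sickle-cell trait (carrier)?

Punnett square for AS × AA:
Offspring genotypes: 2 AA, 2 AS
Phenotype counts: 2 normal hemoglobin, 2 sickle-cell trait (carrier)
sickle-cell trait (carrier): 2 out of 4 → fraction 1/2
Expected count = 1/2 × 392 = 196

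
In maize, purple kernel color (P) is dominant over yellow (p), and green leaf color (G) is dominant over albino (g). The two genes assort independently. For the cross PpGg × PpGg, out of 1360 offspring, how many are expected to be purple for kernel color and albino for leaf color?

Dihybrid cross PpGg × PpGg — consider each gene separately:
kernel color: Pp × Pp → 1 PP, 2 Pp, 1 pp → 3 P_ : 1 pp (out of 4)
leaf color: Gg × Gg → 1 GG, 2 Gg, 1 gg → 3 G_ : 1 gg (out of 4)
Looking for: purple (P_) and albino (gg)
P(purple) = 3/4, P(albino) = 1/4
P(both) = 3/4 × 1/4 = 3/16
Expected count = 3/16 × 1360 = 255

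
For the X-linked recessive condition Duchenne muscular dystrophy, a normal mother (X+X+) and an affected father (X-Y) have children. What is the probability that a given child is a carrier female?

Cross: X+X+ × X-Y
Offspring: 2 X+X-, 2 X+Y
Probability of a carrier female: 2/4 = 1/2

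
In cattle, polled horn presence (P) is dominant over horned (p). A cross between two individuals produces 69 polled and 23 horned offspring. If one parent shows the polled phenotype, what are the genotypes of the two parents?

Observed offspring: 69 polled, 23 horned
The observed ratio simplifies to 3:1. Horned (pp) offspring appear, so each parent must contribute one p allele. The parent stated to show polled carries P, so it is Pp. The other parent is then either Pp or pp: Pp × pp would give a 1:1 split, whereas Pp × Pp gives 3:1 — matching the data. So both parents are heterozygous (Pp × Pp).
Parent genotypes: Pp × Pp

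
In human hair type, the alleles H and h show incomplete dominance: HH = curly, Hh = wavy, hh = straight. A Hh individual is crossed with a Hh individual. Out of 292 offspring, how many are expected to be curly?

Punnett square for Hh × Hh:
Offspring genotypes: 1 HH, 2 Hh, 1 hh
Phenotype counts: 1 curly, 2 wavy, 1 straight
curly: 1 out of 4 → fraction 1/4
Expected count = 1/4 × 292 = 73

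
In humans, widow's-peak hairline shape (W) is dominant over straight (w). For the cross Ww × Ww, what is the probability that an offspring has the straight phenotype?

Punnett square for Ww × Ww:
Offspring genotypes: 1 WW, 2 Ww, 1 ww
Total offspring: 4
Count with target: 1
Probability: 1/4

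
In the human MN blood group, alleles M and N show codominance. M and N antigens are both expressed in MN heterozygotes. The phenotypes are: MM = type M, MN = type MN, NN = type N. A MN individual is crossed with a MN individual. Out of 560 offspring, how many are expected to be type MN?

Punnett square for MN × MN:
Offspring genotypes: 1 MM, 2 MN, 1 NN
Phenotype counts: 1 type M, 2 type MN, 1 type N
type MN: 2 out of 4 → fraction 1/2
Expected count = 1/2 × 560 = 280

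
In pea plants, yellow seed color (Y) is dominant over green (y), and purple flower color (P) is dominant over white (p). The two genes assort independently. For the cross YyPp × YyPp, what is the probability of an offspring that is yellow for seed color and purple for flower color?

Dihybrid cross YyPp × YyPp — consider each gene separately:
seed color: Yy × Yy → 1 YY, 2 Yy, 1 yy → 3 Y_ : 1 yy (out of 4)
flower color: Pp × Pp → 1 PP, 2 Pp, 1 pp → 3 P_ : 1 pp (out of 4)
Looking for: yellow (Y_) and purple (P_)
P(yellow) = 3/4, P(purple) = 3/4
P(both) = 3/4 × 3/4 = 9/16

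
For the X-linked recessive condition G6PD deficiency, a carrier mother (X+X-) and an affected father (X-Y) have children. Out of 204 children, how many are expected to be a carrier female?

Cross: X+X- × X-Y
Offspring: 1 X+X-, 1 X+Y, 1 X-X-, 1 X-Y
Probability of a carrier female: 1/4
Expected count = 1/4 × 204 = 51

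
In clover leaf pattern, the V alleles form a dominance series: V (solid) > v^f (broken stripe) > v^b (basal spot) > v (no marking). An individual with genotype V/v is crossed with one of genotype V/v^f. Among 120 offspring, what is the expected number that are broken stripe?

Cross: V/v × V/v^f
Allele dominance: V > v^f > v^b > v
Offspring genotypes: 1 V/V, 1 V/v^f, 1 V/v, 1 v^f/v
Phenotype counts: 3 solid, 1 broken stripe
broken stripe: 1 out of 4 → fraction 1/4
Expected count = 1/4 × 120 = 30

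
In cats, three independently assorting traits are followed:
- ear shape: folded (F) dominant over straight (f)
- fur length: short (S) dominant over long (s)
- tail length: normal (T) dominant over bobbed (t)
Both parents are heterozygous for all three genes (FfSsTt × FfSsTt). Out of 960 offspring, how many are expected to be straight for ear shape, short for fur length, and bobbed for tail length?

Trihybrid cross: FfSsTt × FfSsTt
Each trait segregates independently with a 3:1 phenotypic ratio, so each gene contributes 3/4 (dominant) or 1/4 (recessive).
Target: straight (ear shape), short (fur length), bobbed (tail length)
Probability = product of independent per-trait probabilities
= 1/4 × 3/4 × 1/4 = 3/64
Expected count = 3/64 × 960 = 45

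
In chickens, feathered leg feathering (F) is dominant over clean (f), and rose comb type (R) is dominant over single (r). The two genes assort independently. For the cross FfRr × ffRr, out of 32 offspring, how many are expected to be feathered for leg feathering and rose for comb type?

Dihybrid cross FfRr × ffRr — consider each gene separately:
leg feathering: Ff × ff → 2 Ff, 2 ff → 2 F_ : 2 ff (out of 4)
comb type: Rr × Rr → 1 RR, 2 Rr, 1 rr → 3 R_ : 1 rr (out of 4)
Looking for: feathered (F_) and rose (R_)
P(feathered) = 2/4, P(rose) = 3/4
P(both) = 2/4 × 3/4 = 6/16 = 3/8
Expected count = 3/8 × 32 = 12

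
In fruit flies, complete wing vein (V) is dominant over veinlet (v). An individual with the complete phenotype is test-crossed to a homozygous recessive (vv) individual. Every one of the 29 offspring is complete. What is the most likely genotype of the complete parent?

Test cross: ? × vv
All offspring are complete.
If the unknown parent were heterozygous (Vv), about half of 29 offspring would be veinlet; none are. The unknown parent is most likely homozygous dominant (VV).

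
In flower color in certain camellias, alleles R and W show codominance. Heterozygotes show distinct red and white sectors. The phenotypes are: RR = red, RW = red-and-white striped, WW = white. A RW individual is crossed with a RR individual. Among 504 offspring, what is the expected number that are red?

Punnett square for RW × RR:
Offspring genotypes: 2 RR, 2 RW
Phenotype counts: 2 red, 2 red-and-white striped
red: 2 out of 4 → fraction 1/2
Expected count = 1/2 × 504 = 252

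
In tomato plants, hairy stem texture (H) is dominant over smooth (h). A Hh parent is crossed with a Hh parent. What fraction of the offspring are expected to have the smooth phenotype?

Punnett square for Hh × Hh:
Offspring genotypes: 1 HH, 2 Hh, 1 hh
Total offspring: 4
Count with target: 1
Probability: 1/4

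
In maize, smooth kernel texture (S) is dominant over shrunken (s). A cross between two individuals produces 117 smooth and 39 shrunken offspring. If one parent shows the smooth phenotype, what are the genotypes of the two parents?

Observed offspring: 117 smooth, 39 shrunken
The observed ratio simplifies to 3:1. Shrunken (ss) offspring appear, so each parent must contribute one s allele. The parent stated to show smooth carries S, so it is Ss. The other parent is then either Ss or ss: Ss × ss would give a 1:1 split, whereas Ss × Ss gives 3:1 — matching the data. So both parents are heterozygous (Ss × Ss).
Parent genotypes: Ss × Ss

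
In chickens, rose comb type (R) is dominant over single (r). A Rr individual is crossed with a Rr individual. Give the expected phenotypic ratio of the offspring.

Punnett square for Rr × Rr:
Offspring genotypes: 1 RR, 2 Rr, 1 rr
rose: 3, single: 1
Ratio: 3:1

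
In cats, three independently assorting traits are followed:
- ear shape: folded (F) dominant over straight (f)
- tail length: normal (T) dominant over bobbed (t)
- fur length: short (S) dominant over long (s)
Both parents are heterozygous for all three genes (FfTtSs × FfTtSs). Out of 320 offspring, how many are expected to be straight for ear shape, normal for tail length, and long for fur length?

Trihybrid cross: FfTtSs × FfTtSs
Each trait segregates independently with a 3:1 phenotypic ratio, so each gene contributes 3/4 (dominant) or 1/4 (recessive).
Target: straight (ear shape), normal (tail length), long (fur length)
Probability = product of independent per-trait probabilities
= 1/4 × 3/4 × 1/4 = 3/64
Expected count = 3/64 × 320 = 15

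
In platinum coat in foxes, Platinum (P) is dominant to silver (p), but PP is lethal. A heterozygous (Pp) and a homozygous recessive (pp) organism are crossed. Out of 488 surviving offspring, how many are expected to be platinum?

Cross: Pp × pp
Punnett square offspring (before lethality): 2 Pp, 2 pp
No PP offspring are produced in this cross.
platinum: 2 out of 4 → fraction 1/2
Expected count = 1/2 × 488 = 244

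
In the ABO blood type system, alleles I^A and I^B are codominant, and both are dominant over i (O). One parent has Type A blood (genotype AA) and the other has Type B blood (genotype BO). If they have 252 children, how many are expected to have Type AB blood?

Cross: AA × BO
Possible offspring genotypes: 2 AB, 2 AO
Blood type counts: 2 Type AB, 2 Type A
Probability of Type AB: 2/4 = 1/2
Expected count = 1/2 × 252 = 126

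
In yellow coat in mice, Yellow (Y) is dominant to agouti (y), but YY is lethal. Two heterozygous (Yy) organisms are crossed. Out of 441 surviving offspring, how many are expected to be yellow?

Cross: Yy × Yy
Punnett square offspring (before lethality): 1 YY, 2 Yy, 1 yy
The YY genotype is lethal (embryos die); surviving offspring: 2 Yy, 1 yy
yellow: 2 out of 3 → fraction 2/3
Expected count = 2/3 × 441 = 294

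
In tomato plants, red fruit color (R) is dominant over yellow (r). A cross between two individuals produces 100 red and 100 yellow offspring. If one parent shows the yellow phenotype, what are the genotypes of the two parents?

Observed offspring: 100 red, 100 yellow
The observed ratio simplifies to 1:1. One parent shows yellow, so its genotype must be rr. A 1:1 offspring split requires the other parent to be heterozygous (Rr).
Parent genotypes: rr × Rr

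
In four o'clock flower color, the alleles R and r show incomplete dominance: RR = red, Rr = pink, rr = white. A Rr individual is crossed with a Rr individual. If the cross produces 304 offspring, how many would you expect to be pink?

Punnett square for Rr × Rr:
Offspring genotypes: 1 RR, 2 Rr, 1 rr
Phenotype counts: 1 red, 2 pink, 1 white
pink: 2 out of 4 → fraction 1/2
Expected count = 1/2 × 304 = 152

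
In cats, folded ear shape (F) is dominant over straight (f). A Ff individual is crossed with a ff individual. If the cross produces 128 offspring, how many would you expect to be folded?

Punnett square for Ff × ff:
Offspring genotypes: 2 Ff, 2 ff
folded: 2, straight: 2
folded: 2 out of 4 → fraction 1/2
Expected count = 1/2 × 128 = 64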